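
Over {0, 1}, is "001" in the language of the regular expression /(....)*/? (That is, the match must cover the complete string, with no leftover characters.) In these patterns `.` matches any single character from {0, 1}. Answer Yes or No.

No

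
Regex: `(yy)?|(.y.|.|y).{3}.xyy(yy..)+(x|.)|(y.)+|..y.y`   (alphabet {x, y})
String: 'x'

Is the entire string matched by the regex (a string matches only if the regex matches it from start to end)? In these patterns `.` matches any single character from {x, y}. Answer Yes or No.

No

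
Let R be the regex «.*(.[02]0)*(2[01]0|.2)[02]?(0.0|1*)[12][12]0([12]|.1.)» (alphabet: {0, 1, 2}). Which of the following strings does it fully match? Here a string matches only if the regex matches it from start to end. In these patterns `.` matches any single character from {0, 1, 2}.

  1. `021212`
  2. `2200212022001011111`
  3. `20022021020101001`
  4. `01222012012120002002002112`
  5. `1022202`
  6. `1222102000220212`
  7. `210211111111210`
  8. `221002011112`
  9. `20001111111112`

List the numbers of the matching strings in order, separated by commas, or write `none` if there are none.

5, 6

1 → no match
2 → no match
3 → no match
4 → no match
5 → match
6 → match
7 → no match
8 → no match
9 → no match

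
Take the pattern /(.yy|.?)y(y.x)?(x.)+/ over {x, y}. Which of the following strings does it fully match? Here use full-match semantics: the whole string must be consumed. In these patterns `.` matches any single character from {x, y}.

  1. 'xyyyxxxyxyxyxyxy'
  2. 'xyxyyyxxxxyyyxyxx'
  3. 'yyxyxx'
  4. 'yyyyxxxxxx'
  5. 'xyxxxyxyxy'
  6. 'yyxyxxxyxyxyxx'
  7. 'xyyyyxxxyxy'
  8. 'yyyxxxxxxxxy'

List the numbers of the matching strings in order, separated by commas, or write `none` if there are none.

1, 3, 4, 5, 6, 7, 8

1 → match
2 → no match
3 → match
4 → match
5 → match
6 → match
7 → match
8 → match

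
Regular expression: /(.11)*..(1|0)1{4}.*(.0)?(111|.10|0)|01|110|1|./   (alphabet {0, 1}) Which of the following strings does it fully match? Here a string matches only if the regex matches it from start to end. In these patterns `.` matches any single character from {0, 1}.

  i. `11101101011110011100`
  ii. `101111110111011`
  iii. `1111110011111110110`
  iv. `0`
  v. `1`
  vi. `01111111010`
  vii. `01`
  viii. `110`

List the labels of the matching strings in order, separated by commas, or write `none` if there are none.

i, iii, iv, v, vi, vii, viii

i → match
ii → no match
iii → match
iv → match
v → match
vi → match
vii → match
viii → match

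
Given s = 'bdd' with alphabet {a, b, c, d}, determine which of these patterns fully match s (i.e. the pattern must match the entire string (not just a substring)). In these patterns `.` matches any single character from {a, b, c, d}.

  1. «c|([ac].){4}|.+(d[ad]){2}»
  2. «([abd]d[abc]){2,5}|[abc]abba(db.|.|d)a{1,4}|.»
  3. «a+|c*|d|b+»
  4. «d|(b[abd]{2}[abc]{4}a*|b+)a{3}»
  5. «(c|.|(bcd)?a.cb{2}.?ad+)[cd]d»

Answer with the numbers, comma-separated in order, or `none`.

5

1 → no match
2 → no match
3 → no match
4 → no match
5 → match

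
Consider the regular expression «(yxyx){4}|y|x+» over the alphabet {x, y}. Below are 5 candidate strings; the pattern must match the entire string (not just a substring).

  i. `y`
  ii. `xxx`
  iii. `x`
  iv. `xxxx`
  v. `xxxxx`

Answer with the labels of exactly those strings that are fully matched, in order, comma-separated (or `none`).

i. `y` → match
ii. `xxx` → match
iii. `x` → match
iv. `xxxx` → match
v. `xxxxx` → match

i, ii, iii, iv, v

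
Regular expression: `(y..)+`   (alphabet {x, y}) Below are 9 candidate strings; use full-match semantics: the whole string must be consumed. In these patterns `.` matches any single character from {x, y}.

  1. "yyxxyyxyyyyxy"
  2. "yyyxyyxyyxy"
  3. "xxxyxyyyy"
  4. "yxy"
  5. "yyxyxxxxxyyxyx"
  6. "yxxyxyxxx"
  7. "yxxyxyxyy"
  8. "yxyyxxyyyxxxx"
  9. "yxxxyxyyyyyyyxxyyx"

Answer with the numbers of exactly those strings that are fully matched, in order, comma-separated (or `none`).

4

1 → no match
2 → no match
3 → no match — must start with "y"
4 → match
5 → no match
6 → no match
7 → no match
8 → no match
9 → no match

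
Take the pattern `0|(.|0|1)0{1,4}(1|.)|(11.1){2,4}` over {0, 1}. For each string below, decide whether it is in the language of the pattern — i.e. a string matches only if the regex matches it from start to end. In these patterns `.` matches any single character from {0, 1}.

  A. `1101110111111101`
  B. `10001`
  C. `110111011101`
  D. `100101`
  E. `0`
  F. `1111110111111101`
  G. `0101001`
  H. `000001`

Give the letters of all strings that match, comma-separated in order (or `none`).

A, B, C, E, F, H

A → match
B → match
C → match
D → no match
E → match
F → match
G → no match
H → match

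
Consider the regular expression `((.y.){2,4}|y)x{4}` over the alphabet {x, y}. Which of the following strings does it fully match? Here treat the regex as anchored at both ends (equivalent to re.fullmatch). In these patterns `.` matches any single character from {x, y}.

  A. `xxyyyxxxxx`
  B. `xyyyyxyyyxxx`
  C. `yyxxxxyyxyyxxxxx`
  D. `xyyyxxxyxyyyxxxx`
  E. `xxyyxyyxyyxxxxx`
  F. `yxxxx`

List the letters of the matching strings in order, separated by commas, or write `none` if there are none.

F

A → no match
B → no match
C → no match
D → no match
E → no match
F → match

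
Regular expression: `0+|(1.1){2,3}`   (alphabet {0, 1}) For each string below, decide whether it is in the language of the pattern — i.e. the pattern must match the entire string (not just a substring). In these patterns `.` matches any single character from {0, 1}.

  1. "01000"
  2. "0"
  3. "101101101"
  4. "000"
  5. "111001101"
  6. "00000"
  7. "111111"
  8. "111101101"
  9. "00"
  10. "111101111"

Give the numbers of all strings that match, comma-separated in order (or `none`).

2, 3, 4, 6, 7, 8, 9, 10

1 → no match
2 → match
3 → match
4 → match
5 → no match
6 → match
7 → match
8 → match
9 → match
10 → match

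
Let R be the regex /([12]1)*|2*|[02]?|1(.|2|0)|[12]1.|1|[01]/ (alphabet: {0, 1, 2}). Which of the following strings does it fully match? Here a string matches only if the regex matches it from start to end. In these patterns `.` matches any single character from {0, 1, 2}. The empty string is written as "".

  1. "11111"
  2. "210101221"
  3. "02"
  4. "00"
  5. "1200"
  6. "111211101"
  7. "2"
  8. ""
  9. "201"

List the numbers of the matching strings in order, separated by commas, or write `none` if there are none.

1 → no match
2 → no match
3 → no match
4 → no match
5 → no match
6 → no match
7 → match
8 → match
9 → no match

7, 8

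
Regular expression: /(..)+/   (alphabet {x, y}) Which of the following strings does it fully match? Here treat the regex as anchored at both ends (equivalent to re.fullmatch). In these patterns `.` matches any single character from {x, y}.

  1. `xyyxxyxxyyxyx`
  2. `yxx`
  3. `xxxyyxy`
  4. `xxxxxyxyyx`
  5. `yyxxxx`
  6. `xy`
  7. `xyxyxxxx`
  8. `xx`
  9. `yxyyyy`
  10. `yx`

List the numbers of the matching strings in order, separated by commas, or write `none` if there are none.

4, 5, 6, 7, 8, 9, 10

1 → no match
2 → no match
3 → no match
4 → match
5 → match
6 → match
7 → match
8 → match
9 → match
10 → match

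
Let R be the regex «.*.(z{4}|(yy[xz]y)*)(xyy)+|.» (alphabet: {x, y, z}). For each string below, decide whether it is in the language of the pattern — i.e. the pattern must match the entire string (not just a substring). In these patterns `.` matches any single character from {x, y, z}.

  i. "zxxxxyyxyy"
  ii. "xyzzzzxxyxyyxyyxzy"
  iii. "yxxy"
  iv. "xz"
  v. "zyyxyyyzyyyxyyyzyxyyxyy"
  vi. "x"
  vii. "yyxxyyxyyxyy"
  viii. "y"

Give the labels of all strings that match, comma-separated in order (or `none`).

i → match
ii → no match
iii → no match
iv → no match
v → match
vi → match
vii → match
viii → match

i, v, vi, vii, viii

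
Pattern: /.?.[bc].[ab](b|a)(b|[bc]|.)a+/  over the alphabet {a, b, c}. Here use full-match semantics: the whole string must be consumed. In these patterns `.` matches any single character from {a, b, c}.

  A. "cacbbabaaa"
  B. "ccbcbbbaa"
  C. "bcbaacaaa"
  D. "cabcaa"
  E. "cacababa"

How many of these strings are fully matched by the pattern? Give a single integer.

A → match
B → match
C → match
D → no match
E → match
Total matched: 4

4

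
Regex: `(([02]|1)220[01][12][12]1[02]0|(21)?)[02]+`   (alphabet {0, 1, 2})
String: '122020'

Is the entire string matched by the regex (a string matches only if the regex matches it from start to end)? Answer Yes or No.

No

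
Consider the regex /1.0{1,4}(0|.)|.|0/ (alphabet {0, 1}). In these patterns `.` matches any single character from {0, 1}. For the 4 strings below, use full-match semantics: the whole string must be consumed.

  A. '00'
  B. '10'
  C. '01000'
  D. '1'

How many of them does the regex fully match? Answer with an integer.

A → no match
B → no match
C → no match
D → match
Total matched: 1

1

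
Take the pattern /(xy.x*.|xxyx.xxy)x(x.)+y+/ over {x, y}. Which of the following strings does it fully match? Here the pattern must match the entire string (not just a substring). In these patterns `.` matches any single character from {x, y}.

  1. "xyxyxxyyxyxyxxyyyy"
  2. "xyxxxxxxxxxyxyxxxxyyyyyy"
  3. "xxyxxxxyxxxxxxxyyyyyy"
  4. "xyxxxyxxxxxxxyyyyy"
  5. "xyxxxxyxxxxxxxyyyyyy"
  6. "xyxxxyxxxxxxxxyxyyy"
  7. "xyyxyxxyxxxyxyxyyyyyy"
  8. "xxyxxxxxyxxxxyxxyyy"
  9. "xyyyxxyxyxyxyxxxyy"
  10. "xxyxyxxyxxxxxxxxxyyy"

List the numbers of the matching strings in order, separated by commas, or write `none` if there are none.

1 → no match
2 → match
3 → match
4 → match
5 → match
6 → match
7 → match
8 → no match
9 → match
10 → match

2, 3, 4, 5, 6, 7, 9, 10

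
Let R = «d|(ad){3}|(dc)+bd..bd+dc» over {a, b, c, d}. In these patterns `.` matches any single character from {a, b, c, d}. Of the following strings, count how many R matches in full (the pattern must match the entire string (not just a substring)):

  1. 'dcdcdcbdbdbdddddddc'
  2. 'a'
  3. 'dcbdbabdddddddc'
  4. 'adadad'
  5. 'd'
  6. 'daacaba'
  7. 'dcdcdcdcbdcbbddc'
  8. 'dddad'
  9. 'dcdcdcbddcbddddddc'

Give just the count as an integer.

1 → match
2. 'a' → no match
3 → match
4. 'adadad' → match
5. 'd' → match
6. 'daacaba' → no match
7 → match
8. 'dddad' → no match
9 → match
Total matched: 6

6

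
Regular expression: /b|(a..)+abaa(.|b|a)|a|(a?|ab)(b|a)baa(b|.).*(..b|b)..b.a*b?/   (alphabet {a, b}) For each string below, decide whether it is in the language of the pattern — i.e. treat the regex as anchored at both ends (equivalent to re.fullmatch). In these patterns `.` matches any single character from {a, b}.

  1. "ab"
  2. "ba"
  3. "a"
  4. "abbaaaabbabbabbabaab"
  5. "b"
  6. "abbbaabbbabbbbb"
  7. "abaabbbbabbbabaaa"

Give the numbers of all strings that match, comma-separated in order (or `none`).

3, 4, 5, 6, 7

1 → no match
2 → no match
3 → match
4 → match
5 → match
6 → match
7 → match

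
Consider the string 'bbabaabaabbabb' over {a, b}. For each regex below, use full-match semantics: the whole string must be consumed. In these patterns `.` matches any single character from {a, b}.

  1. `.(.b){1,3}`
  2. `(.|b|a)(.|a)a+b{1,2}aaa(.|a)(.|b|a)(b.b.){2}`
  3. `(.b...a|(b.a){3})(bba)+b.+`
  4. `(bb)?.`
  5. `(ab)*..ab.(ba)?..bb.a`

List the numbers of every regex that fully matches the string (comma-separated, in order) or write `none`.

1 → no match
2 → no match
3 → match
4 → no match
5 → no match — must end with 'a'

3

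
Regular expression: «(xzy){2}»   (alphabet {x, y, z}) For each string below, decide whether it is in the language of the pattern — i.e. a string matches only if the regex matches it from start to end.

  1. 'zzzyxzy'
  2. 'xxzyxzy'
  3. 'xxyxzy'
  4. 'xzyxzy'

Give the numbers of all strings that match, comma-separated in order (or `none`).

1 → no match — must start with 'xzy'
2 → no match — must start with 'xzy'
3 → no match — must start with 'xzy'
4 → match

4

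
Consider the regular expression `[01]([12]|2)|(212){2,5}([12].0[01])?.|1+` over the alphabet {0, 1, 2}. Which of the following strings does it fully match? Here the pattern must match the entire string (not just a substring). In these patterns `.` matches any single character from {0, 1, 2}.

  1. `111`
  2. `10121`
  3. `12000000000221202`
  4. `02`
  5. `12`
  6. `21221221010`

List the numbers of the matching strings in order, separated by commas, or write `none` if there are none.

1 → match
2 → no match
3 → no match
4 → match
5 → match
6 → match

1, 4, 5, 6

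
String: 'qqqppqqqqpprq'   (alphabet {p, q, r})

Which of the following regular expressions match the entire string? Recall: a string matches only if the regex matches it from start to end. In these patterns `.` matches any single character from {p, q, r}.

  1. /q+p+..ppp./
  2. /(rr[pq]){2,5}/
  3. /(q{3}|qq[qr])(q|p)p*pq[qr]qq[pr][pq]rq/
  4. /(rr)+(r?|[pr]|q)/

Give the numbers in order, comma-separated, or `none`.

1 → no match
2 → no match — must start with 'rr'
3 → match
4 → no match — must start with 'rr'

3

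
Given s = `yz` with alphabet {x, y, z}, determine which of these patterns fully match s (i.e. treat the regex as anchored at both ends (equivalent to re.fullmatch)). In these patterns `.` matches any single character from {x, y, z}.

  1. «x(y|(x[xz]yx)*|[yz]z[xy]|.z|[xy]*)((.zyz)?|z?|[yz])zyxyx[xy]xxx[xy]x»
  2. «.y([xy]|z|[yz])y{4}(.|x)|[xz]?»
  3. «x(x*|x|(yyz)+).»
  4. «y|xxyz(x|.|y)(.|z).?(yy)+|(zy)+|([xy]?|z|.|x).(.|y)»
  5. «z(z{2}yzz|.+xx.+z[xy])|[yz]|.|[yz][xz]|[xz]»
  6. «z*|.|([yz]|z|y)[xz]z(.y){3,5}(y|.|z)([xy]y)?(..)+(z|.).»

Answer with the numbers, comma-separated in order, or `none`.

4, 5

1 → no match — must start with `x`
2 → no match
3 → no match — must start with `x`
4 → match
5 → match
6 → no match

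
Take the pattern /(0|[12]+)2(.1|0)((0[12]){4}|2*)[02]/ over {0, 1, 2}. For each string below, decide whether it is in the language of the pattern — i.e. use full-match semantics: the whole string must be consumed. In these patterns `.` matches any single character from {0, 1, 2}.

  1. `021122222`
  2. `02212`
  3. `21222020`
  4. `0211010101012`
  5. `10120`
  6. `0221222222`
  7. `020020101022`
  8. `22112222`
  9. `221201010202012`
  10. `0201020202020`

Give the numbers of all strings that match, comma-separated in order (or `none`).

1 → match
2 → match
3 → match
4 → match
5 → no match
6 → match
7 → match
8 → match
9 → match
10 → match

1, 2, 3, 4, 6, 7, 8, 9, 10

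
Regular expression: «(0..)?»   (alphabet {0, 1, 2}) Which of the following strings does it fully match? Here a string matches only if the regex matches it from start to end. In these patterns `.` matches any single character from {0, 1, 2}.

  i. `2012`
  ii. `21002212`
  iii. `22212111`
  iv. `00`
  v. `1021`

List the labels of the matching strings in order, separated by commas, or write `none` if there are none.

none

i → no match
ii → no match
iii → no match
iv → no match
v → no match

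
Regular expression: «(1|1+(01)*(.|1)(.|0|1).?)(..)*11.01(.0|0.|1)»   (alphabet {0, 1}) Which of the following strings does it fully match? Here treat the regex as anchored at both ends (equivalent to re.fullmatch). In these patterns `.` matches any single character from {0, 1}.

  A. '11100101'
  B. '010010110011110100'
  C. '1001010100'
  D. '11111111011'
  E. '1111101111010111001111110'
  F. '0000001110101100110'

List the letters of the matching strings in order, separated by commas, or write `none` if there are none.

A → match
B → no match — must start with '1'
C → no match
D → match
E → no match
F → no match — must start with '1'

A, D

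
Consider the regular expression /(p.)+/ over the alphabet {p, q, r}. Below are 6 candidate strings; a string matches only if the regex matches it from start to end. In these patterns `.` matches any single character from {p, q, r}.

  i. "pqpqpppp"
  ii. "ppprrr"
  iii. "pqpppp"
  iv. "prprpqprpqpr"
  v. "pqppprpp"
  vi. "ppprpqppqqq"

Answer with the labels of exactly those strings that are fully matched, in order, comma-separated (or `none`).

i, iii, iv, v

i → match
ii → no match
iii → match
iv → match
v → match
vi → no match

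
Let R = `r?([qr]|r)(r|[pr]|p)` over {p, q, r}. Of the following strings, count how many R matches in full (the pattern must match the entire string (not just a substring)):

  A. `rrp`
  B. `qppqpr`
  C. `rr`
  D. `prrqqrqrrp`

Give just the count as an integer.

2

A → match
B → no match
C → match
D → no match
Total matched: 2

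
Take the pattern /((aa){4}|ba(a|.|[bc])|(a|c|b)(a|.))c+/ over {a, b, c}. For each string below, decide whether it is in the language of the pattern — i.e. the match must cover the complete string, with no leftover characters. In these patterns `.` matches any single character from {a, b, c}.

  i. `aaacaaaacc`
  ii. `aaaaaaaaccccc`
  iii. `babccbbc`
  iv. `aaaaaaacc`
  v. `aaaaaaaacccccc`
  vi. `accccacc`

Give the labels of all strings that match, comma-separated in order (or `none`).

i → no match
ii → match
iii → no match
iv → no match
v → match
vi → no match

ii, v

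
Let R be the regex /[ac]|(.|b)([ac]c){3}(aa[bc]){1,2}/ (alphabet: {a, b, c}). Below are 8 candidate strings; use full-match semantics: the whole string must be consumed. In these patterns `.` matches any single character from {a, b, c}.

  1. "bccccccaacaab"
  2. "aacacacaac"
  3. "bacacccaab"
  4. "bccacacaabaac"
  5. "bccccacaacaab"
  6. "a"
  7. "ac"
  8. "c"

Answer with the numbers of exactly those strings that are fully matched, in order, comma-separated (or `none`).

1, 2, 3, 4, 5, 6, 8

1 → match
2 → match
3 → match
4 → match
5 → match
6 → match
7 → no match
8 → match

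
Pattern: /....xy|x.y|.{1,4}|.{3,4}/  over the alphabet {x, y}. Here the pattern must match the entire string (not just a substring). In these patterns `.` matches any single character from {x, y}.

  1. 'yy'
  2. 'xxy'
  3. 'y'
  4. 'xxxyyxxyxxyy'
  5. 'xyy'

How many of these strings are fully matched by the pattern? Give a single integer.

4

1 → match
2 → match
3 → match
4 → no match
5 → match
Total matched: 4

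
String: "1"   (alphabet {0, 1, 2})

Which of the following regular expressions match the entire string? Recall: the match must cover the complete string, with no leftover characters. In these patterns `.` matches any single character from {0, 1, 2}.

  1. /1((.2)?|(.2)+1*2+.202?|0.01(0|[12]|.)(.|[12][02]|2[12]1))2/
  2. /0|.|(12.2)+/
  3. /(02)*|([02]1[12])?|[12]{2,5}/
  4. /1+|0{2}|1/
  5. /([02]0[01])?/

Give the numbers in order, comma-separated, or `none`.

1 → no match — must end with "2"
2 → match
3 → no match
4 → match
5 → no match

2, 4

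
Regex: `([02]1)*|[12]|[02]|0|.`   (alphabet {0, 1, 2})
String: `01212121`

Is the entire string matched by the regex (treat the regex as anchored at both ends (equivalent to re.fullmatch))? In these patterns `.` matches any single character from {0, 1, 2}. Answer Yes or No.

Yes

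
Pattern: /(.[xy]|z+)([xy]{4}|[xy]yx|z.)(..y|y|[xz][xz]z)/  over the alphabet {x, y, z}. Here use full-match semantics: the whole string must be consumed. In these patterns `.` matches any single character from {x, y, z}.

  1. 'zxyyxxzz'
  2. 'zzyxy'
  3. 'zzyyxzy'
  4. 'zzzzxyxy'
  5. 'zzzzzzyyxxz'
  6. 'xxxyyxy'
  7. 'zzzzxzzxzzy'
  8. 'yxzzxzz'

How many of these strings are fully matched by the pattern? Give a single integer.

4

1 → match
2 → no match
3 → no match
4 → match
5 → no match
6 → match
7 → no match
8 → match
Total matched: 4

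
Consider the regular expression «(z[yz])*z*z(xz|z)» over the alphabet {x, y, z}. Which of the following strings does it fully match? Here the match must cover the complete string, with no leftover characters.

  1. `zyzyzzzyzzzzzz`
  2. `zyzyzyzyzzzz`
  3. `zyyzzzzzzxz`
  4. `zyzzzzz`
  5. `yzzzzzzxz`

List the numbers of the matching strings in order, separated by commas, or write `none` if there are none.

1 → match
2 → match
3 → no match
4 → match
5 → no match

1, 2, 4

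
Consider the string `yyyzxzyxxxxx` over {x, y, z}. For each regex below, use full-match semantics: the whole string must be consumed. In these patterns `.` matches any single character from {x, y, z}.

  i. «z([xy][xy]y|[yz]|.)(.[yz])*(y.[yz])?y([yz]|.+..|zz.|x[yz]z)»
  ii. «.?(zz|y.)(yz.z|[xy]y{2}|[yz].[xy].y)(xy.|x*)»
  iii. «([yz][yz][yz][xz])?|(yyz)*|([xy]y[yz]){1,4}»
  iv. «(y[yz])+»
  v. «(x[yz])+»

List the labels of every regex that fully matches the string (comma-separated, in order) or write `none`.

ii

i → no match — must start with `z`
ii → match
iii → no match
iv → no match
v → no match — must start with `x`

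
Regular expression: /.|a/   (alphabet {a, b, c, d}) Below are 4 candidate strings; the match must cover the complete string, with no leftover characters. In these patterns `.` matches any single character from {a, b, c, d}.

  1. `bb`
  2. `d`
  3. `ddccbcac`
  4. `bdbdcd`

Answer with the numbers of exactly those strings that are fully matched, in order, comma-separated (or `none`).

1 → no match
2 → match
3 → no match
4 → no match

2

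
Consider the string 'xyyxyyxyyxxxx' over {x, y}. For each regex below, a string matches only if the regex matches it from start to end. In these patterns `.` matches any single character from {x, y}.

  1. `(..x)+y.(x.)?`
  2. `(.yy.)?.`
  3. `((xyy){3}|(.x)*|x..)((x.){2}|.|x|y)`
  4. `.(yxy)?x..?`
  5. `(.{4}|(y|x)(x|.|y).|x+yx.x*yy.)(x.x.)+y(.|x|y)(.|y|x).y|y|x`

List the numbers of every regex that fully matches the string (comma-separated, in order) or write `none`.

1 → no match
2 → no match
3 → match
4 → no match
5 → no match

3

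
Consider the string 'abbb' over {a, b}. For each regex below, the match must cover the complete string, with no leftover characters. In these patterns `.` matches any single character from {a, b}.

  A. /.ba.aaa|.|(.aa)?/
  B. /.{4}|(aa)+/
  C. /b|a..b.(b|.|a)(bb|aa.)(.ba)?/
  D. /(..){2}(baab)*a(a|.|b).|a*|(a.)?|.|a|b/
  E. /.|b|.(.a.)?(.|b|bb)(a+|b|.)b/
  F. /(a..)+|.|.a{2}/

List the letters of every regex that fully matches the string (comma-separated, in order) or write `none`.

A → no match
B → match
C → no match
D → no match
E → match
F → no match

B, E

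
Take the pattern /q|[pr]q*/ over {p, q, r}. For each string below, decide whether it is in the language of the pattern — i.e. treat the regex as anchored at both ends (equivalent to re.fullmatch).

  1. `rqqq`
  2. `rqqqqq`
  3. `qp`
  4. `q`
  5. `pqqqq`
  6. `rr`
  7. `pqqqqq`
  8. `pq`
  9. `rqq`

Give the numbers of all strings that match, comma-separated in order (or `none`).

1. `rqqq` → match
2. `rqqqqq` → match
3. `qp` → no match
4. `q` → match
5. `pqqqq` → match
6. `rr` → no match
7. `pqqqqq` → match
8. `pq` → match
9. `rqq` → match

1, 2, 4, 5, 7, 8, 9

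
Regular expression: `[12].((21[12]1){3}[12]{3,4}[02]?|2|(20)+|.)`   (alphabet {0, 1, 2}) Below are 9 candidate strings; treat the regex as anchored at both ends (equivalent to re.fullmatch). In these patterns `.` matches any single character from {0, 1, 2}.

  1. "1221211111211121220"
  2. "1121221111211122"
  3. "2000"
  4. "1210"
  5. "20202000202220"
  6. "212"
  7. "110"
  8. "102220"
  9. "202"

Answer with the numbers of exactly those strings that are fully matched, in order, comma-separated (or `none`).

1 → no match
2 → no match
3 → no match
4 → no match
5 → no match
6 → match
7 → match
8 → no match
9 → match

6, 7, 9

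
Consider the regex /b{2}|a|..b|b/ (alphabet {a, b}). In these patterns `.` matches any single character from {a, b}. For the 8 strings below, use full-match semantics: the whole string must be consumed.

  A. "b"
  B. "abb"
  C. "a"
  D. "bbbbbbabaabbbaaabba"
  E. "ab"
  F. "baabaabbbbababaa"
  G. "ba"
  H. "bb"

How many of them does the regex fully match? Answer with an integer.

A → match
B → match
C → match
D → no match
E → no match
F → no match
G → no match
H → match
Total matched: 4

4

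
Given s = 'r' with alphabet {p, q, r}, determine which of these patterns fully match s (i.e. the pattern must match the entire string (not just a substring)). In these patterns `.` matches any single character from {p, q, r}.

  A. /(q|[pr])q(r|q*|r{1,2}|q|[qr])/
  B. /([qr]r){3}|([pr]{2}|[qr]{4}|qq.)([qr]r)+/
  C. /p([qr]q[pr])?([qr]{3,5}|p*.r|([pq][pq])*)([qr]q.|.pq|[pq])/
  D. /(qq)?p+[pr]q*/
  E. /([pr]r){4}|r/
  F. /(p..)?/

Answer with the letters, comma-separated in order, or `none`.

E

A → no match
B → no match
C → no match — must start with 'p'
D → no match
E → match
F → no match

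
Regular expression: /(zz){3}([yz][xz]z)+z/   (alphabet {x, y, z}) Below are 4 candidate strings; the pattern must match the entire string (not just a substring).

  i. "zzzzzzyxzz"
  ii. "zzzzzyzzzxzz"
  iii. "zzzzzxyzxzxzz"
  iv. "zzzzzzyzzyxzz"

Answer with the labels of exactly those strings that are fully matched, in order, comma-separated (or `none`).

i → match
ii → no match
iii → no match
iv → match

i, iv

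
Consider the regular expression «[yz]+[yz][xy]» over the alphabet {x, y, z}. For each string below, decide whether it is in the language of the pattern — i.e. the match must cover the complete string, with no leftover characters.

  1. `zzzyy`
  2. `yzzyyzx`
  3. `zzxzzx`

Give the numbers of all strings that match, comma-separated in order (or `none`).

1, 2

1 → match
2 → match
3 → no match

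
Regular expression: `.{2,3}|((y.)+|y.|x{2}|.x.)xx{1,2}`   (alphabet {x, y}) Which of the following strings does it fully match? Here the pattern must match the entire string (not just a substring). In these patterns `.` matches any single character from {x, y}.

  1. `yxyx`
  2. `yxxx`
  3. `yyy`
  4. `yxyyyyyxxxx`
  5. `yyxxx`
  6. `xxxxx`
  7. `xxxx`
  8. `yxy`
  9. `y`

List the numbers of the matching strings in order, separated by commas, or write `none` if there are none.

2, 3, 4, 5, 6, 7, 8

1 → no match
2 → match
3 → match
4 → match
5 → match
6 → match
7 → match
8 → match
9 → no match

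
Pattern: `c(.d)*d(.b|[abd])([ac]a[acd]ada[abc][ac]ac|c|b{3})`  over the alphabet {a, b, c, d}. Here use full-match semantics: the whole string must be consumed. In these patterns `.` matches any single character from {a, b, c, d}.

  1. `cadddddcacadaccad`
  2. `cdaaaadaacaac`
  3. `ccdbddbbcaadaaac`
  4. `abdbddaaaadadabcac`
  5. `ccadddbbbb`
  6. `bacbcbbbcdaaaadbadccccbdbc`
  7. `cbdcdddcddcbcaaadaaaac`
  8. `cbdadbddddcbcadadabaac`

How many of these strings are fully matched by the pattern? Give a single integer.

2

1 → no match
2 → no match
3 → no match
4 → no match — must start with `c`
5 → no match
6 → no match — must start with `c`
7 → match
8 → match
Total matched: 2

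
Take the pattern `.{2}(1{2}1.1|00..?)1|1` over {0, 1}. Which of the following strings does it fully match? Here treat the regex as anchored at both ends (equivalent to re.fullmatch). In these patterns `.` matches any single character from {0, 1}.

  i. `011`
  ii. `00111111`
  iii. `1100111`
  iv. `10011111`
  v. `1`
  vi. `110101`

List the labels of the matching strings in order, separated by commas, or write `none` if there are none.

ii, iii, v

i → no match
ii → match
iii → match
iv → no match
v → match
vi → no match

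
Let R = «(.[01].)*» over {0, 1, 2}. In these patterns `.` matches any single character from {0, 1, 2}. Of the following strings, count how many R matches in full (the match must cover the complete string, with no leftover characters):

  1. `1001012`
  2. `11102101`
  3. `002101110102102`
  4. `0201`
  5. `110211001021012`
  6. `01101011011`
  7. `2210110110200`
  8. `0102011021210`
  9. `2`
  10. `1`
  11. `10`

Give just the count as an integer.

1

1 → no match
2 → no match
3 → match
4 → no match
5 → no match
6 → no match
7 → no match
8 → no match
9 → no match
10 → no match
11 → no match
Total matched: 1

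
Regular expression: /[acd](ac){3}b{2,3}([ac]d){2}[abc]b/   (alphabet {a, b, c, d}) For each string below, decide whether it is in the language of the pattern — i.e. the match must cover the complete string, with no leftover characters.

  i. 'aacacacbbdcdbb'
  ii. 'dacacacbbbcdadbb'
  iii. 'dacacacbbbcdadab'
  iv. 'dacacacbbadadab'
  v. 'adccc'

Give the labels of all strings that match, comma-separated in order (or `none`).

i → no match
ii → match
iii → match
iv → match
v → no match — must end with 'b'

ii, iii, iv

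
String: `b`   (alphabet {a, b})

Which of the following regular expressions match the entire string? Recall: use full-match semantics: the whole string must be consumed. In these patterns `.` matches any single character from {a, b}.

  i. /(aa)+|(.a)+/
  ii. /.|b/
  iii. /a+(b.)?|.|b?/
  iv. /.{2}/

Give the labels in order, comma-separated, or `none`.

i → no match
ii → match
iii → match
iv → no match

ii, iii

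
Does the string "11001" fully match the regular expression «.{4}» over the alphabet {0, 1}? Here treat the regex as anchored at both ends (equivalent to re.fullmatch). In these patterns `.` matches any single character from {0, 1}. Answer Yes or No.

No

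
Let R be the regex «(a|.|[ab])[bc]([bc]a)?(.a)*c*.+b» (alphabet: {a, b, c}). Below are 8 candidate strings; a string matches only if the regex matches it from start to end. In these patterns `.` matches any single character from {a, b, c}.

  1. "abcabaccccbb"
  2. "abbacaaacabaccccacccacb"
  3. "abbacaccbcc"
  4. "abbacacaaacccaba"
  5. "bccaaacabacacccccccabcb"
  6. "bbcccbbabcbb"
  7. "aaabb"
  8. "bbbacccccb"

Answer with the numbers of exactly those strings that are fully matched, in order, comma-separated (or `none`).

1. "abcabaccccbb" → match
2 → match
3. "abbacaccbcc" → no match — must end with "b"
4 → no match — must end with "b"
5 → match
6. "bbcccbbabcbb" → match
7. "aaabb" → no match
8. "bbbacccccb" → match

1, 2, 5, 6, 8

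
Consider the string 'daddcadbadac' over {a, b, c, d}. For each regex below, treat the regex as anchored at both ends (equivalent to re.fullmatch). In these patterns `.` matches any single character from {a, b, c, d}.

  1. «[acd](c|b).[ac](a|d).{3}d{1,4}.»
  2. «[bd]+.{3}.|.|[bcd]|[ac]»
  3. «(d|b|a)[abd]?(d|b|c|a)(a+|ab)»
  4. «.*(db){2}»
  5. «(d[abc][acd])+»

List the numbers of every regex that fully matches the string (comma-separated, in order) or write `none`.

1 → no match
2 → no match
3 → no match
4 → no match — must end with 'db'
5 → match

5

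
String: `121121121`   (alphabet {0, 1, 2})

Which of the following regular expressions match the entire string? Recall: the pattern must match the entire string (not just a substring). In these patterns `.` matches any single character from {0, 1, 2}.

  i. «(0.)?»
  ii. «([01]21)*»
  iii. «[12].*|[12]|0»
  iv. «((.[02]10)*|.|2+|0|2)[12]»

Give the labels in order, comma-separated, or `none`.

ii, iii

i → no match
ii → match
iii → match
iv → no match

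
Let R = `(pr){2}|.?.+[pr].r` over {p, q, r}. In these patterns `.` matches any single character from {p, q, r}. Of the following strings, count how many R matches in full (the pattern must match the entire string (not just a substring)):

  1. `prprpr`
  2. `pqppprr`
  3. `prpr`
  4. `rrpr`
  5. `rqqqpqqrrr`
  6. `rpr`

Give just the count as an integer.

5

1 → match
2 → match
3 → match
4 → match
5 → match
6 → no match
Total matched: 5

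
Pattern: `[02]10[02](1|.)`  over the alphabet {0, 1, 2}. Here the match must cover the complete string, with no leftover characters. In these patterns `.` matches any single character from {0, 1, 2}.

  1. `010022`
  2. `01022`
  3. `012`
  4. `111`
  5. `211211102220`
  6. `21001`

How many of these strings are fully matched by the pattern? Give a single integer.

2

1. `010022` → no match
2. `01022` → match
3. `012` → no match
4. `111` → no match
5. `211211102220` → no match
6. `21001` → match
Total matched: 2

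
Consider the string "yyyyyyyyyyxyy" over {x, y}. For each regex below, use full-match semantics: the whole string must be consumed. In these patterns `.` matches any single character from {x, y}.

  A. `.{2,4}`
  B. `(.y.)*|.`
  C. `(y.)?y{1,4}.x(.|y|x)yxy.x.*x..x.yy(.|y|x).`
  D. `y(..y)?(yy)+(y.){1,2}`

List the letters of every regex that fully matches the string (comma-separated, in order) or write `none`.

D

A → no match
B → no match
C → no match
D → match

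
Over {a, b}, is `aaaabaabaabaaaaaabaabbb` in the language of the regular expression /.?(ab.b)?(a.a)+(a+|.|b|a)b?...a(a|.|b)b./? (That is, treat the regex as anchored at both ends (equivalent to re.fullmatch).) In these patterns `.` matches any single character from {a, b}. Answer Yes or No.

Yes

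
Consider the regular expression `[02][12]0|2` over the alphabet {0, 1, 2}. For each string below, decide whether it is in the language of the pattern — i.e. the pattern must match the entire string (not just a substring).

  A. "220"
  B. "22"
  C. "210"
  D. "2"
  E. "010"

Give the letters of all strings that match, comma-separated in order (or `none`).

A → match
B → no match
C → match
D → match
E → match

A, C, D, E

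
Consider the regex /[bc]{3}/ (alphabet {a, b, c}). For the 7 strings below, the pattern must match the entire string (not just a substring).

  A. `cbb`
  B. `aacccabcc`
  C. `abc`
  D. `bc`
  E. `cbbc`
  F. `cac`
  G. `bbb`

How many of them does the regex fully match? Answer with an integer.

A → match
B → no match
C → no match
D → no match
E → no match
F → no match
G → match
Total matched: 2

2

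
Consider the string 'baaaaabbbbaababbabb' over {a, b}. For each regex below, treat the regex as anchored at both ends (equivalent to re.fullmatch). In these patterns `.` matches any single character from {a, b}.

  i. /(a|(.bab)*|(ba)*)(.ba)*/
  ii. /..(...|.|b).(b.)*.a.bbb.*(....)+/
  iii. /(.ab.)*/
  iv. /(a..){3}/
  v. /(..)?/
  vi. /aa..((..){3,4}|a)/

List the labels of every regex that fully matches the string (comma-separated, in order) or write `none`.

ii

i → no match
ii → match
iii → no match
iv → no match — must start with 'a'
v → no match
vi → no match — must start with 'aa'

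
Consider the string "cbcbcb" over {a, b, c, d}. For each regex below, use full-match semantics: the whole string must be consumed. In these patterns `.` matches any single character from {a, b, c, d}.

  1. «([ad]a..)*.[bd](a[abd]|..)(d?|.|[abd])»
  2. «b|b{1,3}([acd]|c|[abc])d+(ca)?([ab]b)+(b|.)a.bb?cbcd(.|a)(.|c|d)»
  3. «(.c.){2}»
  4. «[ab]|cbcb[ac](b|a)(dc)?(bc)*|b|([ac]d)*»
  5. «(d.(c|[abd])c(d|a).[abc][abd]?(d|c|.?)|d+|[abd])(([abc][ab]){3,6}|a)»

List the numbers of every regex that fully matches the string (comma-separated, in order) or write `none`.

1 → no match
2 → no match — must start with "b"
3 → no match
4 → match
5 → no match

4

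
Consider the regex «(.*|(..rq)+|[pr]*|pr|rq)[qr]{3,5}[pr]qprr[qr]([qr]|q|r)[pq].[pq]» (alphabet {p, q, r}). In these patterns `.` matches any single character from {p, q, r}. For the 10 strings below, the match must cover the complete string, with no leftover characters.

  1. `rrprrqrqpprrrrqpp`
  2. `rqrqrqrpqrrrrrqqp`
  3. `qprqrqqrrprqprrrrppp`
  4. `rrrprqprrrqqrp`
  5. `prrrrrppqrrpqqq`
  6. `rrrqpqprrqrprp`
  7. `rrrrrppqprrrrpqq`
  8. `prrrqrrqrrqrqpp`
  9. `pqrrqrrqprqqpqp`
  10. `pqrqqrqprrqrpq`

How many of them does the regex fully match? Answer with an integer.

1

1 → no match
2 → no match
3 → no match
4 → no match
5 → no match
6 → match
7 → no match
8 → no match
9 → no match
10 → no match
Total matched: 1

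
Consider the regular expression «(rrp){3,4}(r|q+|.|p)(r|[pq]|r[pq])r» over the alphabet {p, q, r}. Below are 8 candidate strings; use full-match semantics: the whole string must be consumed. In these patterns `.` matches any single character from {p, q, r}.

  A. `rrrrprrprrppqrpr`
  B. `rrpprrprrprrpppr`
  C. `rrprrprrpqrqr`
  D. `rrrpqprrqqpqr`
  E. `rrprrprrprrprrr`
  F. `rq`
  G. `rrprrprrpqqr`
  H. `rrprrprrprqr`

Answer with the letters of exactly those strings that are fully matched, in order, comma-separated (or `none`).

A → no match — must start with `rrp`
B → no match
C → match
D → no match — must start with `rrp`
E → match
F → no match — must start with `rrp`
G → match
H → match

C, E, G, H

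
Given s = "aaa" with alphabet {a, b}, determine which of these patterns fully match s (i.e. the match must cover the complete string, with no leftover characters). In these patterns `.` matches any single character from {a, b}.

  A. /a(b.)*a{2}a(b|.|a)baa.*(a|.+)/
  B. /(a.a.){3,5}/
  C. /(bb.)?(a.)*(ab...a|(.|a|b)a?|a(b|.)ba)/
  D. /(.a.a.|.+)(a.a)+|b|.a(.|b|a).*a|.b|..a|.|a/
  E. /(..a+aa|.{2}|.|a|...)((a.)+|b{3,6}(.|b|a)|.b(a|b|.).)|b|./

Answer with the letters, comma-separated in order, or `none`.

C, D, E

A → no match
B → no match
C → match
D → match
E → match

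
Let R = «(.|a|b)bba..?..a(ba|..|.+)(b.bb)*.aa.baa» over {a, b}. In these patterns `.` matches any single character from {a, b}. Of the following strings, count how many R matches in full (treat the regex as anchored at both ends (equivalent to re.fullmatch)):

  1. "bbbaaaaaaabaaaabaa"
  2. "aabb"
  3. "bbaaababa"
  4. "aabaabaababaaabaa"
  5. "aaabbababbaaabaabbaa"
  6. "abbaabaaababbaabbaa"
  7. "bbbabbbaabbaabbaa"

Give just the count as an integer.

3

1 → match
2 → no match — must end with "baa"
3 → no match — must end with "baa"
4 → no match
5 → no match
6 → match
7 → match
Total matched: 3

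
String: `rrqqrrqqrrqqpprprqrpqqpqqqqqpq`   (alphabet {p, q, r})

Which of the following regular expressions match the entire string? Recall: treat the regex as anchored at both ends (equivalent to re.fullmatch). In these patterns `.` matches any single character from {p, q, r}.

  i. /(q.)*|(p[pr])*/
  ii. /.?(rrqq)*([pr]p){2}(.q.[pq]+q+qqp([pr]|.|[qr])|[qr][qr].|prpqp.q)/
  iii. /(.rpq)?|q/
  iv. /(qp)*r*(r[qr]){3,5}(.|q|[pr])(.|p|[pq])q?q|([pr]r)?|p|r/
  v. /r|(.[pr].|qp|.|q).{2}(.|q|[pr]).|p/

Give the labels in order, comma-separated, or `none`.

ii

i → no match
ii → match
iii → no match
iv → no match
v → no match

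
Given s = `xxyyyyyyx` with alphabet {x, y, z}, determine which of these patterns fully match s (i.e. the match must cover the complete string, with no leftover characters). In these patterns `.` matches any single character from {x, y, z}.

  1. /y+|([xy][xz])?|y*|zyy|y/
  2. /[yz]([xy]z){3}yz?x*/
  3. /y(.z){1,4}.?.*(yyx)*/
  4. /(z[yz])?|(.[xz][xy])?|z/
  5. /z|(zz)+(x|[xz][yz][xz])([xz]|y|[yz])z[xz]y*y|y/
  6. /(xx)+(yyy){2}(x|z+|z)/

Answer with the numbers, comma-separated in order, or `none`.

1 → no match
2 → no match
3 → no match — must start with `y`
4 → no match
5 → no match
6 → match

6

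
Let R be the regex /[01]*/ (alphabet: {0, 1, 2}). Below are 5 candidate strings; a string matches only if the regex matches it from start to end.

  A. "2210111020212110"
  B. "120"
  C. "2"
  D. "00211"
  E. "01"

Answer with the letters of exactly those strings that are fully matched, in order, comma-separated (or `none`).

A → no match
B → no match
C → no match
D → no match
E → match

E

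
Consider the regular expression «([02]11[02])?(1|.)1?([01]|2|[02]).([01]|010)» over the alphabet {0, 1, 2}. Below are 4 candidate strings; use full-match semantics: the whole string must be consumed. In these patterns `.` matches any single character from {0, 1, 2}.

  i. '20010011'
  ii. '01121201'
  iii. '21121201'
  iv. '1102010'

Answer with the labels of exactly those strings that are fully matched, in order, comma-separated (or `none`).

ii, iii, iv

i → no match
ii → match
iii → match
iv → match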